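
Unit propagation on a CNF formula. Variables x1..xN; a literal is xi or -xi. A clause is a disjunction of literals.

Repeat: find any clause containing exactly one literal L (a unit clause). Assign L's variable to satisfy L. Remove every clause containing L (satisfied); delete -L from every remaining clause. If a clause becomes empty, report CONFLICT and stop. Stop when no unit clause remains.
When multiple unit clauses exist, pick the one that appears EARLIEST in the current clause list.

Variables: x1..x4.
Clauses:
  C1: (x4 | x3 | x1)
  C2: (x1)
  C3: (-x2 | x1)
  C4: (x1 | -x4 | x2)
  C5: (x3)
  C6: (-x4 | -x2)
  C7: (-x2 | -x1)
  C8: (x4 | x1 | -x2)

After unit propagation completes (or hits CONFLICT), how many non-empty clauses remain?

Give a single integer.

unit clause [1] forces x1=T; simplify:
  drop -1 from [-2, -1] -> [-2]
  satisfied 5 clause(s); 3 remain; assigned so far: [1]
unit clause [3] forces x3=T; simplify:
  satisfied 1 clause(s); 2 remain; assigned so far: [1, 3]
unit clause [-2] forces x2=F; simplify:
  satisfied 2 clause(s); 0 remain; assigned so far: [1, 2, 3]

Answer: 0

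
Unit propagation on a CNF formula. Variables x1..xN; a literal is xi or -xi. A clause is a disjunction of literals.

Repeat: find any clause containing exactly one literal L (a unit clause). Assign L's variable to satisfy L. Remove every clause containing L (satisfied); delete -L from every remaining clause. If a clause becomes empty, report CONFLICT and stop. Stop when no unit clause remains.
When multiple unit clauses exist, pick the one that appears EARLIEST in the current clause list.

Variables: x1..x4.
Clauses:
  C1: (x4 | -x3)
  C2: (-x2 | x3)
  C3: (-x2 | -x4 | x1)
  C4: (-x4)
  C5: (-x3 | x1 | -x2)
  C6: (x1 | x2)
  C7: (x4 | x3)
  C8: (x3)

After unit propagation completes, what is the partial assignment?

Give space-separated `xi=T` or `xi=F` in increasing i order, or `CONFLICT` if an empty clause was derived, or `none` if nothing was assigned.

Answer: CONFLICT

Derivation:
unit clause [-4] forces x4=F; simplify:
  drop 4 from [4, -3] -> [-3]
  drop 4 from [4, 3] -> [3]
  satisfied 2 clause(s); 6 remain; assigned so far: [4]
unit clause [-3] forces x3=F; simplify:
  drop 3 from [-2, 3] -> [-2]
  drop 3 from [3] -> [] (empty!)
  drop 3 from [3] -> [] (empty!)
  satisfied 2 clause(s); 4 remain; assigned so far: [3, 4]
CONFLICT (empty clause)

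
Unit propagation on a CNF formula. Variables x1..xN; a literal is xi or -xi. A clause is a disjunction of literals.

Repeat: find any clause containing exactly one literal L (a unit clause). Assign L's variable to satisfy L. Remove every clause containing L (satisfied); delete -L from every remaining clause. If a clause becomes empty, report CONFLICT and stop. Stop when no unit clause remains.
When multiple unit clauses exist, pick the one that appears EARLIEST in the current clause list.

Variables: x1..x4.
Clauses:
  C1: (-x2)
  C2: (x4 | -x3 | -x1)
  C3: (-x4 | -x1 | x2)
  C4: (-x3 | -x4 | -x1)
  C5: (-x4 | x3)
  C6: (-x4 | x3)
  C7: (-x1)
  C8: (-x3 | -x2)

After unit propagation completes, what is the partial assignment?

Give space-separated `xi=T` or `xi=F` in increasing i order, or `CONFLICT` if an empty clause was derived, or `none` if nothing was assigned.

Answer: x1=F x2=F

Derivation:
unit clause [-2] forces x2=F; simplify:
  drop 2 from [-4, -1, 2] -> [-4, -1]
  satisfied 2 clause(s); 6 remain; assigned so far: [2]
unit clause [-1] forces x1=F; simplify:
  satisfied 4 clause(s); 2 remain; assigned so far: [1, 2]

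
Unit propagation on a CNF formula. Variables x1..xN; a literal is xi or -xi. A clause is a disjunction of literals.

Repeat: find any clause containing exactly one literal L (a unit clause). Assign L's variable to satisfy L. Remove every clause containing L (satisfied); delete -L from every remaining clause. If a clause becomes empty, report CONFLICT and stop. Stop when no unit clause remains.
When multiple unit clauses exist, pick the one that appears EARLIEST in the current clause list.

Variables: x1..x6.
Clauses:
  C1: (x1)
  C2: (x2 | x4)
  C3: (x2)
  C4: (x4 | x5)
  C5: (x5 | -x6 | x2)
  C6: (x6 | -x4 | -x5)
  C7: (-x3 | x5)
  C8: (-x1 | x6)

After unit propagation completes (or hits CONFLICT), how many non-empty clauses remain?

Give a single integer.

Answer: 2

Derivation:
unit clause [1] forces x1=T; simplify:
  drop -1 from [-1, 6] -> [6]
  satisfied 1 clause(s); 7 remain; assigned so far: [1]
unit clause [2] forces x2=T; simplify:
  satisfied 3 clause(s); 4 remain; assigned so far: [1, 2]
unit clause [6] forces x6=T; simplify:
  satisfied 2 clause(s); 2 remain; assigned so far: [1, 2, 6]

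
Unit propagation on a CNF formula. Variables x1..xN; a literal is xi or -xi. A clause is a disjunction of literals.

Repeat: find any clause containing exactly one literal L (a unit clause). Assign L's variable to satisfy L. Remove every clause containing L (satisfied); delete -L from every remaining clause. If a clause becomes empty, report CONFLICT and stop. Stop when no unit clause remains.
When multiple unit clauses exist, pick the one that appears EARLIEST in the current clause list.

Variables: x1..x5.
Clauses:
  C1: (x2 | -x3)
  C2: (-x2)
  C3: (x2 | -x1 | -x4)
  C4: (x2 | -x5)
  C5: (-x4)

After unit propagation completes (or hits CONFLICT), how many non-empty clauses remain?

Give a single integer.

Answer: 0

Derivation:
unit clause [-2] forces x2=F; simplify:
  drop 2 from [2, -3] -> [-3]
  drop 2 from [2, -1, -4] -> [-1, -4]
  drop 2 from [2, -5] -> [-5]
  satisfied 1 clause(s); 4 remain; assigned so far: [2]
unit clause [-3] forces x3=F; simplify:
  satisfied 1 clause(s); 3 remain; assigned so far: [2, 3]
unit clause [-5] forces x5=F; simplify:
  satisfied 1 clause(s); 2 remain; assigned so far: [2, 3, 5]
unit clause [-4] forces x4=F; simplify:
  satisfied 2 clause(s); 0 remain; assigned so far: [2, 3, 4, 5]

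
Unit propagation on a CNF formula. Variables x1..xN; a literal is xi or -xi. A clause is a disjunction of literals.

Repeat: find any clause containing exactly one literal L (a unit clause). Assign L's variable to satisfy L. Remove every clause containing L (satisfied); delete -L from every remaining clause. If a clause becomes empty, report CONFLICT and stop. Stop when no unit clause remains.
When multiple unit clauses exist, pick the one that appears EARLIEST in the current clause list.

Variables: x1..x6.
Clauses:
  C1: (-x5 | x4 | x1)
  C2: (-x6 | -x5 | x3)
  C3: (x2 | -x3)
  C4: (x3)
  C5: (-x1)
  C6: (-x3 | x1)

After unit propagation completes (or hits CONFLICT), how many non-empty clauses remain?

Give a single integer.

Answer: 1

Derivation:
unit clause [3] forces x3=T; simplify:
  drop -3 from [2, -3] -> [2]
  drop -3 from [-3, 1] -> [1]
  satisfied 2 clause(s); 4 remain; assigned so far: [3]
unit clause [2] forces x2=T; simplify:
  satisfied 1 clause(s); 3 remain; assigned so far: [2, 3]
unit clause [-1] forces x1=F; simplify:
  drop 1 from [-5, 4, 1] -> [-5, 4]
  drop 1 from [1] -> [] (empty!)
  satisfied 1 clause(s); 2 remain; assigned so far: [1, 2, 3]
CONFLICT (empty clause)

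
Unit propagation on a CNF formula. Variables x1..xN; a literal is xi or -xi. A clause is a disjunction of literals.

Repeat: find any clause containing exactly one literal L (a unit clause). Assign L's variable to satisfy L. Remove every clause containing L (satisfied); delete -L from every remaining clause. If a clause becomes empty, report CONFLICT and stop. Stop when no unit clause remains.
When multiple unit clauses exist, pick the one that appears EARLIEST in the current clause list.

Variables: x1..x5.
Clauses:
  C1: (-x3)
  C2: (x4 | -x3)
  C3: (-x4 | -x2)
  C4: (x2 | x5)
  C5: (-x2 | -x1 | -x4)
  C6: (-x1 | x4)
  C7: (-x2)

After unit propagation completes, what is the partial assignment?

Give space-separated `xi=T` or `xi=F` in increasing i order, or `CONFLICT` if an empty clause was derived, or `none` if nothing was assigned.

unit clause [-3] forces x3=F; simplify:
  satisfied 2 clause(s); 5 remain; assigned so far: [3]
unit clause [-2] forces x2=F; simplify:
  drop 2 from [2, 5] -> [5]
  satisfied 3 clause(s); 2 remain; assigned so far: [2, 3]
unit clause [5] forces x5=T; simplify:
  satisfied 1 clause(s); 1 remain; assigned so far: [2, 3, 5]

Answer: x2=F x3=F x5=T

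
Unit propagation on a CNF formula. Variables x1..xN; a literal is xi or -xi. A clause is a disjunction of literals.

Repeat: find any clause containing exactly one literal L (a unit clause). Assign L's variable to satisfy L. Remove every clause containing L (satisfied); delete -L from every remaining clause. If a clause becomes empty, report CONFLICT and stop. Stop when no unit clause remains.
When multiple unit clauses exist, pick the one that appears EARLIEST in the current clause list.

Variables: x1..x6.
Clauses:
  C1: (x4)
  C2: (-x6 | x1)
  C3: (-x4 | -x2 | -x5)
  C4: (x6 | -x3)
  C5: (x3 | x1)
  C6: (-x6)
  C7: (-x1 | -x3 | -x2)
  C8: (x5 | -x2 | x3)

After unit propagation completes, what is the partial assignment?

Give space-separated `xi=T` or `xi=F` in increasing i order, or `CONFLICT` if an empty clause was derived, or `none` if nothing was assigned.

unit clause [4] forces x4=T; simplify:
  drop -4 from [-4, -2, -5] -> [-2, -5]
  satisfied 1 clause(s); 7 remain; assigned so far: [4]
unit clause [-6] forces x6=F; simplify:
  drop 6 from [6, -3] -> [-3]
  satisfied 2 clause(s); 5 remain; assigned so far: [4, 6]
unit clause [-3] forces x3=F; simplify:
  drop 3 from [3, 1] -> [1]
  drop 3 from [5, -2, 3] -> [5, -2]
  satisfied 2 clause(s); 3 remain; assigned so far: [3, 4, 6]
unit clause [1] forces x1=T; simplify:
  satisfied 1 clause(s); 2 remain; assigned so far: [1, 3, 4, 6]

Answer: x1=T x3=F x4=T x6=F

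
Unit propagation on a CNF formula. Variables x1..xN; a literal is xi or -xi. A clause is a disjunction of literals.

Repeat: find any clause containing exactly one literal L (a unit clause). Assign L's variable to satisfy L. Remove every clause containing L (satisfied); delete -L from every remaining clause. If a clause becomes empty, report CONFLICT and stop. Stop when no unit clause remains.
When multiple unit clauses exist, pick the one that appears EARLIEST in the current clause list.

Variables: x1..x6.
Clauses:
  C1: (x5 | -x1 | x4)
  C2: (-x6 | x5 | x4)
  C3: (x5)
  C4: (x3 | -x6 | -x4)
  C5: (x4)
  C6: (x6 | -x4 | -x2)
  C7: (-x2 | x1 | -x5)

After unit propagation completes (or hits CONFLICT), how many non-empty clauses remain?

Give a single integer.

unit clause [5] forces x5=T; simplify:
  drop -5 from [-2, 1, -5] -> [-2, 1]
  satisfied 3 clause(s); 4 remain; assigned so far: [5]
unit clause [4] forces x4=T; simplify:
  drop -4 from [3, -6, -4] -> [3, -6]
  drop -4 from [6, -4, -2] -> [6, -2]
  satisfied 1 clause(s); 3 remain; assigned so far: [4, 5]

Answer: 3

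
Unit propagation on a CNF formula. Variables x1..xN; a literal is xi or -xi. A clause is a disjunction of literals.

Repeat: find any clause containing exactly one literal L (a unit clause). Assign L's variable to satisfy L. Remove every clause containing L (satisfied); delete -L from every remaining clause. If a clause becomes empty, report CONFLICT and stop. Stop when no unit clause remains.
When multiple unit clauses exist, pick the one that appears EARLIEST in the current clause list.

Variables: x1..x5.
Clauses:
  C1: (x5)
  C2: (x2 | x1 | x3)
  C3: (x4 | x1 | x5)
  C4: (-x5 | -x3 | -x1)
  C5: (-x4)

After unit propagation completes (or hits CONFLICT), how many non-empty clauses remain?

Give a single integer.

Answer: 2

Derivation:
unit clause [5] forces x5=T; simplify:
  drop -5 from [-5, -3, -1] -> [-3, -1]
  satisfied 2 clause(s); 3 remain; assigned so far: [5]
unit clause [-4] forces x4=F; simplify:
  satisfied 1 clause(s); 2 remain; assigned so far: [4, 5]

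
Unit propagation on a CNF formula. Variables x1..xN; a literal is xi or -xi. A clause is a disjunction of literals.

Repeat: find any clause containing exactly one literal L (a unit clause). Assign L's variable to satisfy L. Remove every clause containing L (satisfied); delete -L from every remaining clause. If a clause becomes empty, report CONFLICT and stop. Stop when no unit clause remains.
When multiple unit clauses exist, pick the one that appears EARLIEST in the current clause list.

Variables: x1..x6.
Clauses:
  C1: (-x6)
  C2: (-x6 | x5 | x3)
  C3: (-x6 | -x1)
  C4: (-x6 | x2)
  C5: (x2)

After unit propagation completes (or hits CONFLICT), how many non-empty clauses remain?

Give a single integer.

Answer: 0

Derivation:
unit clause [-6] forces x6=F; simplify:
  satisfied 4 clause(s); 1 remain; assigned so far: [6]
unit clause [2] forces x2=T; simplify:
  satisfied 1 clause(s); 0 remain; assigned so far: [2, 6]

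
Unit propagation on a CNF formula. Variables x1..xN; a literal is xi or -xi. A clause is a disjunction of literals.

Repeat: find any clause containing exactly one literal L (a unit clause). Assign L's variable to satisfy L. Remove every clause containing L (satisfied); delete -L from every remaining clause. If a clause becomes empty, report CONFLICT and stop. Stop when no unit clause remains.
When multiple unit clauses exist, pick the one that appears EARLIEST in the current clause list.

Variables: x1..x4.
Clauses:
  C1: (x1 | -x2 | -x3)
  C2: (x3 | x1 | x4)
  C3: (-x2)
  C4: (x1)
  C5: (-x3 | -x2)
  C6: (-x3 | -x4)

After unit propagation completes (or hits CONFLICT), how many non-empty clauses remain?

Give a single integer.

unit clause [-2] forces x2=F; simplify:
  satisfied 3 clause(s); 3 remain; assigned so far: [2]
unit clause [1] forces x1=T; simplify:
  satisfied 2 clause(s); 1 remain; assigned so far: [1, 2]

Answer: 1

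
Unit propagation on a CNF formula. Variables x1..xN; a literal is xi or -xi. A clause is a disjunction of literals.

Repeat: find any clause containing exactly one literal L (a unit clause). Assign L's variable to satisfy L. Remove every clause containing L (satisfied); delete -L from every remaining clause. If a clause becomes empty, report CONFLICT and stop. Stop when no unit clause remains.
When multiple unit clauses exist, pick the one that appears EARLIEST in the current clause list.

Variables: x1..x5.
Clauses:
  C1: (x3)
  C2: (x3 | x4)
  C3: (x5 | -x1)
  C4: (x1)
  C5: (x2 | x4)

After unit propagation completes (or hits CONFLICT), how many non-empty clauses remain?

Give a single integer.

Answer: 1

Derivation:
unit clause [3] forces x3=T; simplify:
  satisfied 2 clause(s); 3 remain; assigned so far: [3]
unit clause [1] forces x1=T; simplify:
  drop -1 from [5, -1] -> [5]
  satisfied 1 clause(s); 2 remain; assigned so far: [1, 3]
unit clause [5] forces x5=T; simplify:
  satisfied 1 clause(s); 1 remain; assigned so far: [1, 3, 5]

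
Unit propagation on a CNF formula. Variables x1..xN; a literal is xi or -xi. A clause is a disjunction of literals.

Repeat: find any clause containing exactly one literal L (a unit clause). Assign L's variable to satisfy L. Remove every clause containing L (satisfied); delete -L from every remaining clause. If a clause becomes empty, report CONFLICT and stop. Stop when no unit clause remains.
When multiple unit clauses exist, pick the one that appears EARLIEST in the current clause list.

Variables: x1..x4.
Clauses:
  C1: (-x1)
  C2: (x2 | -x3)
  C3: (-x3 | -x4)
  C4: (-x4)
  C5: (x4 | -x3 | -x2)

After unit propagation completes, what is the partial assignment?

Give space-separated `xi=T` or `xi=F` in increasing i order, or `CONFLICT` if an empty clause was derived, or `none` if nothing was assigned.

unit clause [-1] forces x1=F; simplify:
  satisfied 1 clause(s); 4 remain; assigned so far: [1]
unit clause [-4] forces x4=F; simplify:
  drop 4 from [4, -3, -2] -> [-3, -2]
  satisfied 2 clause(s); 2 remain; assigned so far: [1, 4]

Answer: x1=F x4=F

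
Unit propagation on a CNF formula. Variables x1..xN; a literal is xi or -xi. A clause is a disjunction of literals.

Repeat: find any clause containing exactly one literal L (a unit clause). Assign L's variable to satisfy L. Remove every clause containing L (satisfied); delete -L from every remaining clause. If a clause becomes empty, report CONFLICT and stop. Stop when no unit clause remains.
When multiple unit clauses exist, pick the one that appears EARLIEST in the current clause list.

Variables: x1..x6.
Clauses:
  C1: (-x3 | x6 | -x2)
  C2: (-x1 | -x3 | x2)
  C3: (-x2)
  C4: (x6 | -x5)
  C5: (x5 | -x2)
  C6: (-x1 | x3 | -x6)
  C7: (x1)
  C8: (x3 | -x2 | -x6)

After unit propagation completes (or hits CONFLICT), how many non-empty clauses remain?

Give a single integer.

unit clause [-2] forces x2=F; simplify:
  drop 2 from [-1, -3, 2] -> [-1, -3]
  satisfied 4 clause(s); 4 remain; assigned so far: [2]
unit clause [1] forces x1=T; simplify:
  drop -1 from [-1, -3] -> [-3]
  drop -1 from [-1, 3, -6] -> [3, -6]
  satisfied 1 clause(s); 3 remain; assigned so far: [1, 2]
unit clause [-3] forces x3=F; simplify:
  drop 3 from [3, -6] -> [-6]
  satisfied 1 clause(s); 2 remain; assigned so far: [1, 2, 3]
unit clause [-6] forces x6=F; simplify:
  drop 6 from [6, -5] -> [-5]
  satisfied 1 clause(s); 1 remain; assigned so far: [1, 2, 3, 6]
unit clause [-5] forces x5=F; simplify:
  satisfied 1 clause(s); 0 remain; assigned so far: [1, 2, 3, 5, 6]

Answer: 0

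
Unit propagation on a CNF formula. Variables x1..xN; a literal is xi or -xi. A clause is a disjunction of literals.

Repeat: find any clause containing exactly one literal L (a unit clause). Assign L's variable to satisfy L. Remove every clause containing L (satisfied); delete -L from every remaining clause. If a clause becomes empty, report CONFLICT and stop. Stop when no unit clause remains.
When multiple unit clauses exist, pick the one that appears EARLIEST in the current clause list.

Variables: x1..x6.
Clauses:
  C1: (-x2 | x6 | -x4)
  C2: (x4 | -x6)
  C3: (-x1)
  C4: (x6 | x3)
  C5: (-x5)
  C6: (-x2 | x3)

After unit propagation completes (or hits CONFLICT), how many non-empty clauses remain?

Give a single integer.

Answer: 4

Derivation:
unit clause [-1] forces x1=F; simplify:
  satisfied 1 clause(s); 5 remain; assigned so far: [1]
unit clause [-5] forces x5=F; simplify:
  satisfied 1 clause(s); 4 remain; assigned so far: [1, 5]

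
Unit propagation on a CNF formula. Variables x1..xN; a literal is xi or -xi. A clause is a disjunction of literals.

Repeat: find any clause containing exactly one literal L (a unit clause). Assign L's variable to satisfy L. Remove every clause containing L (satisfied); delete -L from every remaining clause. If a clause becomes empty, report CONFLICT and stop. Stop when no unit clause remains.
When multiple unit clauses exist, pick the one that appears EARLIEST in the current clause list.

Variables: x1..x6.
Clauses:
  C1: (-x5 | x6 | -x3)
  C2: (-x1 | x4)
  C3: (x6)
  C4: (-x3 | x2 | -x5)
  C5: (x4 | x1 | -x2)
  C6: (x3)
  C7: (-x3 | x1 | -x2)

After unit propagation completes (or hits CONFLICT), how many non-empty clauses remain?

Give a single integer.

Answer: 4

Derivation:
unit clause [6] forces x6=T; simplify:
  satisfied 2 clause(s); 5 remain; assigned so far: [6]
unit clause [3] forces x3=T; simplify:
  drop -3 from [-3, 2, -5] -> [2, -5]
  drop -3 from [-3, 1, -2] -> [1, -2]
  satisfied 1 clause(s); 4 remain; assigned so far: [3, 6]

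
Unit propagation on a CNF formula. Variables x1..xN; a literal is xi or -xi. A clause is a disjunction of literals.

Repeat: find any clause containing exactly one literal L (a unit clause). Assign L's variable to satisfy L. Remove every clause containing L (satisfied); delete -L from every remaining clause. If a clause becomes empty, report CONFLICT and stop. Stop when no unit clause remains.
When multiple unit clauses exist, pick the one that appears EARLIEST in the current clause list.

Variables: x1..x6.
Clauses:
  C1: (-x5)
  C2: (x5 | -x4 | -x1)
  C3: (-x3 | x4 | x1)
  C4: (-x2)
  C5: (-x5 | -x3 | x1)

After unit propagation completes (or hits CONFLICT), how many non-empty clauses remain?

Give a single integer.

Answer: 2

Derivation:
unit clause [-5] forces x5=F; simplify:
  drop 5 from [5, -4, -1] -> [-4, -1]
  satisfied 2 clause(s); 3 remain; assigned so far: [5]
unit clause [-2] forces x2=F; simplify:
  satisfied 1 clause(s); 2 remain; assigned so far: [2, 5]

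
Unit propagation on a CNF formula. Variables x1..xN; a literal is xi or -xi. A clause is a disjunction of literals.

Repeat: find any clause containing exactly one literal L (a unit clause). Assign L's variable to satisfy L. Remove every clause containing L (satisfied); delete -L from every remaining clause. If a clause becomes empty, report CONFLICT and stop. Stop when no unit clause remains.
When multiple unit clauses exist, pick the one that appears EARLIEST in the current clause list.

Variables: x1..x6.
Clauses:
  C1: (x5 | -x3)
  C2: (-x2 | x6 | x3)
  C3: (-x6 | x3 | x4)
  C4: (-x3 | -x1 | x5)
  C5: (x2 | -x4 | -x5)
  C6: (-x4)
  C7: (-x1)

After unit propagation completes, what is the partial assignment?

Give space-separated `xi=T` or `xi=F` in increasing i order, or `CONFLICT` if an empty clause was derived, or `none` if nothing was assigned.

unit clause [-4] forces x4=F; simplify:
  drop 4 from [-6, 3, 4] -> [-6, 3]
  satisfied 2 clause(s); 5 remain; assigned so far: [4]
unit clause [-1] forces x1=F; simplify:
  satisfied 2 clause(s); 3 remain; assigned so far: [1, 4]

Answer: x1=F x4=F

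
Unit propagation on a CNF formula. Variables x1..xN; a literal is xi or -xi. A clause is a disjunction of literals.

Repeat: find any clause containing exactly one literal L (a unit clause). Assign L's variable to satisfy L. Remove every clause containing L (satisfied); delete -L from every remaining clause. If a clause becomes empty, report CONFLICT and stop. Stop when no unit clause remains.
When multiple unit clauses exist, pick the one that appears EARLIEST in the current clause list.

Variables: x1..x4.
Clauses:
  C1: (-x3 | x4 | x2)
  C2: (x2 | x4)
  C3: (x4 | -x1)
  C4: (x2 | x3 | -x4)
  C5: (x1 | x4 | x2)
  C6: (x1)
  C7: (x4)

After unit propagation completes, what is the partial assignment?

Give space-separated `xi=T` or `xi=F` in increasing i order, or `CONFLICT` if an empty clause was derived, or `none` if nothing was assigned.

Answer: x1=T x4=T

Derivation:
unit clause [1] forces x1=T; simplify:
  drop -1 from [4, -1] -> [4]
  satisfied 2 clause(s); 5 remain; assigned so far: [1]
unit clause [4] forces x4=T; simplify:
  drop -4 from [2, 3, -4] -> [2, 3]
  satisfied 4 clause(s); 1 remain; assigned so far: [1, 4]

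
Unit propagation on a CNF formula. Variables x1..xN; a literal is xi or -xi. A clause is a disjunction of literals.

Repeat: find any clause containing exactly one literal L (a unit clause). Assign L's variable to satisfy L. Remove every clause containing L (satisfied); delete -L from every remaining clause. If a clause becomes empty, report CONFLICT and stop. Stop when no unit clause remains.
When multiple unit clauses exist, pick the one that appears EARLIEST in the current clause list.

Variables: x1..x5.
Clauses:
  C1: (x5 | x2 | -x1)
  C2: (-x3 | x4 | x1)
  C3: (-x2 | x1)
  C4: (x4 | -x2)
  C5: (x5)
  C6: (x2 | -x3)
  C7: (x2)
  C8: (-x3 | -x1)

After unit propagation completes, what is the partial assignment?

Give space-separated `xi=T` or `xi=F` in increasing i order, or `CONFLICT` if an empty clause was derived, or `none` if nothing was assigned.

Answer: x1=T x2=T x3=F x4=T x5=T

Derivation:
unit clause [5] forces x5=T; simplify:
  satisfied 2 clause(s); 6 remain; assigned so far: [5]
unit clause [2] forces x2=T; simplify:
  drop -2 from [-2, 1] -> [1]
  drop -2 from [4, -2] -> [4]
  satisfied 2 clause(s); 4 remain; assigned so far: [2, 5]
unit clause [1] forces x1=T; simplify:
  drop -1 from [-3, -1] -> [-3]
  satisfied 2 clause(s); 2 remain; assigned so far: [1, 2, 5]
unit clause [4] forces x4=T; simplify:
  satisfied 1 clause(s); 1 remain; assigned so far: [1, 2, 4, 5]
unit clause [-3] forces x3=F; simplify:
  satisfied 1 clause(s); 0 remain; assigned so far: [1, 2, 3, 4, 5]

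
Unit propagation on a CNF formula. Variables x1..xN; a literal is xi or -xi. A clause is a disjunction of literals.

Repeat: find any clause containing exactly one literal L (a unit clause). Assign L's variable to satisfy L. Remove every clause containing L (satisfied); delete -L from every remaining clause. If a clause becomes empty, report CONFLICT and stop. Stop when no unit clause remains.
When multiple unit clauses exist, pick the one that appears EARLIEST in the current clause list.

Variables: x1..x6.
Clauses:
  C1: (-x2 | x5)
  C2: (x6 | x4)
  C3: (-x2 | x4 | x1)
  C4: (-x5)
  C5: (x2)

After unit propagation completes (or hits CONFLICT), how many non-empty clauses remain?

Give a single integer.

Answer: 1

Derivation:
unit clause [-5] forces x5=F; simplify:
  drop 5 from [-2, 5] -> [-2]
  satisfied 1 clause(s); 4 remain; assigned so far: [5]
unit clause [-2] forces x2=F; simplify:
  drop 2 from [2] -> [] (empty!)
  satisfied 2 clause(s); 2 remain; assigned so far: [2, 5]
CONFLICT (empty clause)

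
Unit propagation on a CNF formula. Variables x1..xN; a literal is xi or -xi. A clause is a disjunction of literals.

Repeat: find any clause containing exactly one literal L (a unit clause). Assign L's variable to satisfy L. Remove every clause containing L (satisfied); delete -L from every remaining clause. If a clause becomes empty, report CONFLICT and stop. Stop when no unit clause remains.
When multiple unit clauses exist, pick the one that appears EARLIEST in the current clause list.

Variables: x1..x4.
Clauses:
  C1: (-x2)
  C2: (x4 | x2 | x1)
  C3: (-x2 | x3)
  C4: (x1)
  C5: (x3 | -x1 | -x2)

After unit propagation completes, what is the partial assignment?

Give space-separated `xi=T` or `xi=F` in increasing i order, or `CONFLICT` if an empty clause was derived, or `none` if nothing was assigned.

unit clause [-2] forces x2=F; simplify:
  drop 2 from [4, 2, 1] -> [4, 1]
  satisfied 3 clause(s); 2 remain; assigned so far: [2]
unit clause [1] forces x1=T; simplify:
  satisfied 2 clause(s); 0 remain; assigned so far: [1, 2]

Answer: x1=T x2=F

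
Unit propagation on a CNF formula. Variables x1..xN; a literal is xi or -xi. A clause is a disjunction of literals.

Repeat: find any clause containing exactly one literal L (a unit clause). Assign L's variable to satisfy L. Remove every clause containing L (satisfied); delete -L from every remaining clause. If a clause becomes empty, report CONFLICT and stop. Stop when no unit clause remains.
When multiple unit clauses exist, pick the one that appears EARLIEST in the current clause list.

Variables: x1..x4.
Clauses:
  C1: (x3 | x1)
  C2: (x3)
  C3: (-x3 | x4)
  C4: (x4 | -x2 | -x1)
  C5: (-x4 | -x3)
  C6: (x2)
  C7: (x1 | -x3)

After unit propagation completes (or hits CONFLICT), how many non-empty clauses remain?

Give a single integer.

unit clause [3] forces x3=T; simplify:
  drop -3 from [-3, 4] -> [4]
  drop -3 from [-4, -3] -> [-4]
  drop -3 from [1, -3] -> [1]
  satisfied 2 clause(s); 5 remain; assigned so far: [3]
unit clause [4] forces x4=T; simplify:
  drop -4 from [-4] -> [] (empty!)
  satisfied 2 clause(s); 3 remain; assigned so far: [3, 4]
CONFLICT (empty clause)

Answer: 2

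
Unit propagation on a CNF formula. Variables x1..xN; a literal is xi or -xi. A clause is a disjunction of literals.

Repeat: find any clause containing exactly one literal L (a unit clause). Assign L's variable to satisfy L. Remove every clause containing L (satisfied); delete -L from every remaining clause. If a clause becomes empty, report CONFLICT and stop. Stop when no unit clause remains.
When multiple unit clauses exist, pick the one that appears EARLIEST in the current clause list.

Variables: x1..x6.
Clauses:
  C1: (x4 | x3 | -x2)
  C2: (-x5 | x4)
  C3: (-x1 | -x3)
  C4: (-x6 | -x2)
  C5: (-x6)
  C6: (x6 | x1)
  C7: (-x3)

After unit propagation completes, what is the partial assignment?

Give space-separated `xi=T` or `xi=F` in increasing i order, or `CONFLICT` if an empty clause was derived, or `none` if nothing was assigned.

unit clause [-6] forces x6=F; simplify:
  drop 6 from [6, 1] -> [1]
  satisfied 2 clause(s); 5 remain; assigned so far: [6]
unit clause [1] forces x1=T; simplify:
  drop -1 from [-1, -3] -> [-3]
  satisfied 1 clause(s); 4 remain; assigned so far: [1, 6]
unit clause [-3] forces x3=F; simplify:
  drop 3 from [4, 3, -2] -> [4, -2]
  satisfied 2 clause(s); 2 remain; assigned so far: [1, 3, 6]

Answer: x1=T x3=F x6=F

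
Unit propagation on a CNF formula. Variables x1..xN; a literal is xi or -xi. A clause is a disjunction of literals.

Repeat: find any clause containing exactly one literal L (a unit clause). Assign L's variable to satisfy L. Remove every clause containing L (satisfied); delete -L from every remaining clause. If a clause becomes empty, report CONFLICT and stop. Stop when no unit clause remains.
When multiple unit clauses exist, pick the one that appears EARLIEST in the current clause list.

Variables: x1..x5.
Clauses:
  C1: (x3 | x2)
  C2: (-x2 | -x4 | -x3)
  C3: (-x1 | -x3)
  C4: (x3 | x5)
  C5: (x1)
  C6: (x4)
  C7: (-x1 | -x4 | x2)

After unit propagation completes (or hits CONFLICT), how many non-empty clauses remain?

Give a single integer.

Answer: 0

Derivation:
unit clause [1] forces x1=T; simplify:
  drop -1 from [-1, -3] -> [-3]
  drop -1 from [-1, -4, 2] -> [-4, 2]
  satisfied 1 clause(s); 6 remain; assigned so far: [1]
unit clause [-3] forces x3=F; simplify:
  drop 3 from [3, 2] -> [2]
  drop 3 from [3, 5] -> [5]
  satisfied 2 clause(s); 4 remain; assigned so far: [1, 3]
unit clause [2] forces x2=T; simplify:
  satisfied 2 clause(s); 2 remain; assigned so far: [1, 2, 3]
unit clause [5] forces x5=T; simplify:
  satisfied 1 clause(s); 1 remain; assigned so far: [1, 2, 3, 5]
unit clause [4] forces x4=T; simplify:
  satisfied 1 clause(s); 0 remain; assigned so far: [1, 2, 3, 4, 5]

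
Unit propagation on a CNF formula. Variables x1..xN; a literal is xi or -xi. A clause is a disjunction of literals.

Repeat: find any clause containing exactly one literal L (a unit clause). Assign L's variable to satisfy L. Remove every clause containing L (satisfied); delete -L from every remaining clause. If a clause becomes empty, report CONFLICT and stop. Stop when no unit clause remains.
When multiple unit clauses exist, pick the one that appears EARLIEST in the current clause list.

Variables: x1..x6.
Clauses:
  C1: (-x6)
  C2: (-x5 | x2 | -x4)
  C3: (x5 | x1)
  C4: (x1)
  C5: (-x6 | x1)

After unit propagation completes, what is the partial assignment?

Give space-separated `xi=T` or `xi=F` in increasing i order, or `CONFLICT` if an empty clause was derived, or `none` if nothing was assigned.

Answer: x1=T x6=F

Derivation:
unit clause [-6] forces x6=F; simplify:
  satisfied 2 clause(s); 3 remain; assigned so far: [6]
unit clause [1] forces x1=T; simplify:
  satisfied 2 clause(s); 1 remain; assigned so far: [1, 6]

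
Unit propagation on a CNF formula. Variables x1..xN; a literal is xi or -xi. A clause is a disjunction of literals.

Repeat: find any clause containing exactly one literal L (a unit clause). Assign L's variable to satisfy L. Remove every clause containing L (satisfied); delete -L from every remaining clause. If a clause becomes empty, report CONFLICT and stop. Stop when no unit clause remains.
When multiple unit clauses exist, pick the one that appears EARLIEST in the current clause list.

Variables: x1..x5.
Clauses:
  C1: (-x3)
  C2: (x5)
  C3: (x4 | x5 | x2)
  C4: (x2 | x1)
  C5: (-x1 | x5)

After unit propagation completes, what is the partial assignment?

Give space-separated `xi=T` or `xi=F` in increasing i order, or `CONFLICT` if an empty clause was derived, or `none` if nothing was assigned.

unit clause [-3] forces x3=F; simplify:
  satisfied 1 clause(s); 4 remain; assigned so far: [3]
unit clause [5] forces x5=T; simplify:
  satisfied 3 clause(s); 1 remain; assigned so far: [3, 5]

Answer: x3=F x5=T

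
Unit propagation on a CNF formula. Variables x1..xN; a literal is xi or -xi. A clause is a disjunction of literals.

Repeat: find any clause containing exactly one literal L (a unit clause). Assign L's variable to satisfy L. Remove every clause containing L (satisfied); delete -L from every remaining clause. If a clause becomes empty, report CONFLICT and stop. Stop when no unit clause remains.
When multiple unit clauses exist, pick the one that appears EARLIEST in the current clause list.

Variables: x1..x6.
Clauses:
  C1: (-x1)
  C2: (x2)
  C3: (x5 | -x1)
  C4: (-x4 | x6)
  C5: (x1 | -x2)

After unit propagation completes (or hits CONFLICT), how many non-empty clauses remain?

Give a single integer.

Answer: 1

Derivation:
unit clause [-1] forces x1=F; simplify:
  drop 1 from [1, -2] -> [-2]
  satisfied 2 clause(s); 3 remain; assigned so far: [1]
unit clause [2] forces x2=T; simplify:
  drop -2 from [-2] -> [] (empty!)
  satisfied 1 clause(s); 2 remain; assigned so far: [1, 2]
CONFLICT (empty clause)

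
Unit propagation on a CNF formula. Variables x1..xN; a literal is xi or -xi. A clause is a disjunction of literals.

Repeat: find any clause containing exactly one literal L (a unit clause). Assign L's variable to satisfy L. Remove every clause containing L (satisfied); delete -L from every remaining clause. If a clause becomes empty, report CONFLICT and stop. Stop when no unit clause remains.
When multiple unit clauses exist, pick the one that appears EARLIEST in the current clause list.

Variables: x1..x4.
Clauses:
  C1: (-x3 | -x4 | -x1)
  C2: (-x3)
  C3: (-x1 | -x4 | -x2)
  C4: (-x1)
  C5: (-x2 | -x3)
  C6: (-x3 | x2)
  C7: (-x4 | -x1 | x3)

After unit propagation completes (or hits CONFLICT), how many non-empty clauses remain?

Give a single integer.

unit clause [-3] forces x3=F; simplify:
  drop 3 from [-4, -1, 3] -> [-4, -1]
  satisfied 4 clause(s); 3 remain; assigned so far: [3]
unit clause [-1] forces x1=F; simplify:
  satisfied 3 clause(s); 0 remain; assigned so far: [1, 3]

Answer: 0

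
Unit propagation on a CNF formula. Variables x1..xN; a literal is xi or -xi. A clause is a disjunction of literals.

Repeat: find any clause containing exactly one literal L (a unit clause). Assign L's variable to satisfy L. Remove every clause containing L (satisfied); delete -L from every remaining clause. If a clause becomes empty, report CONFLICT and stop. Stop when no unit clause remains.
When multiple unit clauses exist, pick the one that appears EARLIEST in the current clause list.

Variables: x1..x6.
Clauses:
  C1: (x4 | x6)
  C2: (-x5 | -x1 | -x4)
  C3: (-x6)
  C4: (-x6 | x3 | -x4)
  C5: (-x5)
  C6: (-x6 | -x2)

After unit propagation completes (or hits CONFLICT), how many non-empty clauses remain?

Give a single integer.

unit clause [-6] forces x6=F; simplify:
  drop 6 from [4, 6] -> [4]
  satisfied 3 clause(s); 3 remain; assigned so far: [6]
unit clause [4] forces x4=T; simplify:
  drop -4 from [-5, -1, -4] -> [-5, -1]
  satisfied 1 clause(s); 2 remain; assigned so far: [4, 6]
unit clause [-5] forces x5=F; simplify:
  satisfied 2 clause(s); 0 remain; assigned so far: [4, 5, 6]

Answer: 0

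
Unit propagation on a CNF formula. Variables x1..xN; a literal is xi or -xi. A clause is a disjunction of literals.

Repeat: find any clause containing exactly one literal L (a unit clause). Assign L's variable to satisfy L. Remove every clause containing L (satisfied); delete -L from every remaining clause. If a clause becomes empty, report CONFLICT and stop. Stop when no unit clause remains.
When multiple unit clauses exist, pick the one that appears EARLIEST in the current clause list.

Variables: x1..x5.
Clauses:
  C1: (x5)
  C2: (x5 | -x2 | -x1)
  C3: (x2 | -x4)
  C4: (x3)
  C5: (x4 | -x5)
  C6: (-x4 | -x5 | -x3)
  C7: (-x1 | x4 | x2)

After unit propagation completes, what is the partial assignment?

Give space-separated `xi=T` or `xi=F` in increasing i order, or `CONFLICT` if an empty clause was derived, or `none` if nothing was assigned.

Answer: CONFLICT

Derivation:
unit clause [5] forces x5=T; simplify:
  drop -5 from [4, -5] -> [4]
  drop -5 from [-4, -5, -3] -> [-4, -3]
  satisfied 2 clause(s); 5 remain; assigned so far: [5]
unit clause [3] forces x3=T; simplify:
  drop -3 from [-4, -3] -> [-4]
  satisfied 1 clause(s); 4 remain; assigned so far: [3, 5]
unit clause [4] forces x4=T; simplify:
  drop -4 from [2, -4] -> [2]
  drop -4 from [-4] -> [] (empty!)
  satisfied 2 clause(s); 2 remain; assigned so far: [3, 4, 5]
CONFLICT (empty clause)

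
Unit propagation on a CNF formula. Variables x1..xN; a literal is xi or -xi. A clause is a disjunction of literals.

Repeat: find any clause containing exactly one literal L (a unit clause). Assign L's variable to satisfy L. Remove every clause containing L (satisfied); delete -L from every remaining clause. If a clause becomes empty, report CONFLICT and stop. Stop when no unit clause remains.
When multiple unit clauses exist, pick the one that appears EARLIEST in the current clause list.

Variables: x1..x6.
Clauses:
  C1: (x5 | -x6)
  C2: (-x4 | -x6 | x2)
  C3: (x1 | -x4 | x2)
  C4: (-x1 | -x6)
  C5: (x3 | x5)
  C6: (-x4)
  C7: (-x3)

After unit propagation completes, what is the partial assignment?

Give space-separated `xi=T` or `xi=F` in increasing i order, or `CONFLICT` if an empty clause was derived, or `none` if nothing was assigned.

unit clause [-4] forces x4=F; simplify:
  satisfied 3 clause(s); 4 remain; assigned so far: [4]
unit clause [-3] forces x3=F; simplify:
  drop 3 from [3, 5] -> [5]
  satisfied 1 clause(s); 3 remain; assigned so far: [3, 4]
unit clause [5] forces x5=T; simplify:
  satisfied 2 clause(s); 1 remain; assigned so far: [3, 4, 5]

Answer: x3=F x4=F x5=T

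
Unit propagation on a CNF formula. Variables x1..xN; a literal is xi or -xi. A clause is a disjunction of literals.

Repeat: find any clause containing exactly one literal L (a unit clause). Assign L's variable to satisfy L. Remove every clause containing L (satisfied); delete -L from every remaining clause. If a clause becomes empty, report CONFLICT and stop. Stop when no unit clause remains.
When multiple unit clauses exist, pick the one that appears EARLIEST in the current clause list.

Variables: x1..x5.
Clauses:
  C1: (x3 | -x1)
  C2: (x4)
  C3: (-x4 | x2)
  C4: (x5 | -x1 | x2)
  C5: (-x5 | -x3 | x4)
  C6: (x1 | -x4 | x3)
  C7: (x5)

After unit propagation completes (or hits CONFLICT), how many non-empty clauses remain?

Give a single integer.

unit clause [4] forces x4=T; simplify:
  drop -4 from [-4, 2] -> [2]
  drop -4 from [1, -4, 3] -> [1, 3]
  satisfied 2 clause(s); 5 remain; assigned so far: [4]
unit clause [2] forces x2=T; simplify:
  satisfied 2 clause(s); 3 remain; assigned so far: [2, 4]
unit clause [5] forces x5=T; simplify:
  satisfied 1 clause(s); 2 remain; assigned so far: [2, 4, 5]

Answer: 2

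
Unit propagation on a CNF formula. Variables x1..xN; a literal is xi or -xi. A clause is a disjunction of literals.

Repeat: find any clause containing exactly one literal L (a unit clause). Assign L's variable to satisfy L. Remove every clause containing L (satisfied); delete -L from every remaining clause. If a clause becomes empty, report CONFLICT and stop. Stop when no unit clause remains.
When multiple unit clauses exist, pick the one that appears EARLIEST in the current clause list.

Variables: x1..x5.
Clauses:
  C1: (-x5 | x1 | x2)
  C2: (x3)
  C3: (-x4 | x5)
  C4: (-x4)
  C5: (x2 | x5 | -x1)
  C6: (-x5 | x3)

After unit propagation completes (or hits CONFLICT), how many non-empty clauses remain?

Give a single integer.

Answer: 2

Derivation:
unit clause [3] forces x3=T; simplify:
  satisfied 2 clause(s); 4 remain; assigned so far: [3]
unit clause [-4] forces x4=F; simplify:
  satisfied 2 clause(s); 2 remain; assigned so far: [3, 4]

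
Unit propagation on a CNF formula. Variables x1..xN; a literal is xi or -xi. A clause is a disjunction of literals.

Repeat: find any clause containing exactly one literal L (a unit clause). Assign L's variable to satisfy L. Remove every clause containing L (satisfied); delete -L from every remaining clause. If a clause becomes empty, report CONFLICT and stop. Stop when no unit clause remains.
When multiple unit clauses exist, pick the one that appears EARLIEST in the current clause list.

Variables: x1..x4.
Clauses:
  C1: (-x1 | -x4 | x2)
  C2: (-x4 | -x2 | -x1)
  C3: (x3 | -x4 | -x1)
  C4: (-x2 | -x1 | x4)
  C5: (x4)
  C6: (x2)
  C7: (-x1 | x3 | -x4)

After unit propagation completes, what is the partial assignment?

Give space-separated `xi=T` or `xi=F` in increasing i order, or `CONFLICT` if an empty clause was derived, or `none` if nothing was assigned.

unit clause [4] forces x4=T; simplify:
  drop -4 from [-1, -4, 2] -> [-1, 2]
  drop -4 from [-4, -2, -1] -> [-2, -1]
  drop -4 from [3, -4, -1] -> [3, -1]
  drop -4 from [-1, 3, -4] -> [-1, 3]
  satisfied 2 clause(s); 5 remain; assigned so far: [4]
unit clause [2] forces x2=T; simplify:
  drop -2 from [-2, -1] -> [-1]
  satisfied 2 clause(s); 3 remain; assigned so far: [2, 4]
unit clause [-1] forces x1=F; simplify:
  satisfied 3 clause(s); 0 remain; assigned so far: [1, 2, 4]

Answer: x1=F x2=T x4=T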